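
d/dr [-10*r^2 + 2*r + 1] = 2 - 20*r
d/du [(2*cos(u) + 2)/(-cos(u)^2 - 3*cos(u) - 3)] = -2*(cos(u) + 2)*sin(u)*cos(u)/(cos(u)^2 + 3*cos(u) + 3)^2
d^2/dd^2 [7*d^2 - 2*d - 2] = 14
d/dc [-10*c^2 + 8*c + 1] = 8 - 20*c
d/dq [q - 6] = 1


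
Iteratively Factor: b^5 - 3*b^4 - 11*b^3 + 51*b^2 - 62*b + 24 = (b - 2)*(b^4 - b^3 - 13*b^2 + 25*b - 12) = (b - 2)*(b - 1)*(b^3 - 13*b + 12) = (b - 2)*(b - 1)*(b + 4)*(b^2 - 4*b + 3) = (b - 3)*(b - 2)*(b - 1)*(b + 4)*(b - 1)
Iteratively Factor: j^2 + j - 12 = (j + 4)*(j - 3)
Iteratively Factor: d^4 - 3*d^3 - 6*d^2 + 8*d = (d - 4)*(d^3 + d^2 - 2*d) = (d - 4)*(d - 1)*(d^2 + 2*d) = d*(d - 4)*(d - 1)*(d + 2)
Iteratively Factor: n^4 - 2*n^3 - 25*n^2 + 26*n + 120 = (n + 2)*(n^3 - 4*n^2 - 17*n + 60) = (n - 5)*(n + 2)*(n^2 + n - 12) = (n - 5)*(n + 2)*(n + 4)*(n - 3)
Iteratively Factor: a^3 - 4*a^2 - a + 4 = (a - 1)*(a^2 - 3*a - 4) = (a - 1)*(a + 1)*(a - 4)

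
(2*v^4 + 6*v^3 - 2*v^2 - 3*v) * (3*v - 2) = 6*v^5 + 14*v^4 - 18*v^3 - 5*v^2 + 6*v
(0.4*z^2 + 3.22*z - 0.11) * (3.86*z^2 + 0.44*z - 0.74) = 1.544*z^4 + 12.6052*z^3 + 0.6962*z^2 - 2.4312*z + 0.0814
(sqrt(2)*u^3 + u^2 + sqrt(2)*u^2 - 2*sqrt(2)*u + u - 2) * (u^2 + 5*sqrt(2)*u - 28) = sqrt(2)*u^5 + sqrt(2)*u^4 + 11*u^4 - 25*sqrt(2)*u^3 + 11*u^3 - 50*u^2 - 23*sqrt(2)*u^2 - 28*u + 46*sqrt(2)*u + 56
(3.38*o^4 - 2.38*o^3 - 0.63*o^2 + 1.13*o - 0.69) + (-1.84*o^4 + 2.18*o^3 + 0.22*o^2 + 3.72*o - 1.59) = 1.54*o^4 - 0.2*o^3 - 0.41*o^2 + 4.85*o - 2.28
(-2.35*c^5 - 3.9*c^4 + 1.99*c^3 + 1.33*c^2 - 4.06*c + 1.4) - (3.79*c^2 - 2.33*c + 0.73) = -2.35*c^5 - 3.9*c^4 + 1.99*c^3 - 2.46*c^2 - 1.73*c + 0.67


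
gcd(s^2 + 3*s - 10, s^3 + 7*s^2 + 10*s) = s + 5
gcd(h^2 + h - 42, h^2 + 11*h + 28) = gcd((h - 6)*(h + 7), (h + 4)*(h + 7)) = h + 7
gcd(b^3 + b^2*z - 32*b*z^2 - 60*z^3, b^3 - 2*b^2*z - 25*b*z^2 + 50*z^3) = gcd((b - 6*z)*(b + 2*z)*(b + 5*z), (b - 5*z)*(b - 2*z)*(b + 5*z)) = b + 5*z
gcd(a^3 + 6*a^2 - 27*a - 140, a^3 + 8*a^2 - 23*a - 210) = a^2 + 2*a - 35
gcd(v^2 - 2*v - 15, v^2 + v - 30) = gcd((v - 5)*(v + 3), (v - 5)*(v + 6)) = v - 5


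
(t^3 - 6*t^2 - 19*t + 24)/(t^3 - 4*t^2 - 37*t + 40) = (t + 3)/(t + 5)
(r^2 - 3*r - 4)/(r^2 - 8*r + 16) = (r + 1)/(r - 4)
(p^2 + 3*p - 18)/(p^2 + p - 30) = (p - 3)/(p - 5)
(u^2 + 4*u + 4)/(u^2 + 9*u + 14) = (u + 2)/(u + 7)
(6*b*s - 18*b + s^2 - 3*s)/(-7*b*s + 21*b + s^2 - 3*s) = (6*b + s)/(-7*b + s)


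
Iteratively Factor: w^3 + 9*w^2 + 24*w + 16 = (w + 4)*(w^2 + 5*w + 4) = (w + 1)*(w + 4)*(w + 4)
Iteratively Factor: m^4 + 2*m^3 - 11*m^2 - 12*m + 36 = (m + 3)*(m^3 - m^2 - 8*m + 12) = (m + 3)^2*(m^2 - 4*m + 4) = (m - 2)*(m + 3)^2*(m - 2)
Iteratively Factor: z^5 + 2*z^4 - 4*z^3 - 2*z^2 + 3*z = (z - 1)*(z^4 + 3*z^3 - z^2 - 3*z) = (z - 1)*(z + 1)*(z^3 + 2*z^2 - 3*z) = (z - 1)^2*(z + 1)*(z^2 + 3*z) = (z - 1)^2*(z + 1)*(z + 3)*(z)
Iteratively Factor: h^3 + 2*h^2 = (h)*(h^2 + 2*h) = h^2*(h + 2)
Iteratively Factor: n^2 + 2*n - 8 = (n + 4)*(n - 2)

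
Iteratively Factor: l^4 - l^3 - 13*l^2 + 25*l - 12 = (l - 3)*(l^3 + 2*l^2 - 7*l + 4) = (l - 3)*(l + 4)*(l^2 - 2*l + 1) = (l - 3)*(l - 1)*(l + 4)*(l - 1)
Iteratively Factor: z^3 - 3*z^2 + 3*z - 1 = (z - 1)*(z^2 - 2*z + 1) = (z - 1)^2*(z - 1)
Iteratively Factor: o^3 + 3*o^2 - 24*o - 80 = (o + 4)*(o^2 - o - 20) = (o - 5)*(o + 4)*(o + 4)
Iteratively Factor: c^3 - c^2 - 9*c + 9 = (c - 1)*(c^2 - 9) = (c - 1)*(c + 3)*(c - 3)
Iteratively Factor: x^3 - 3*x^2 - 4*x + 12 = (x - 3)*(x^2 - 4) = (x - 3)*(x - 2)*(x + 2)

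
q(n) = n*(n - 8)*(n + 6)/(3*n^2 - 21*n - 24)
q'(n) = n*(21 - 6*n)*(n - 8)*(n + 6)/(3*n^2 - 21*n - 24)^2 + n*(n - 8)/(3*n^2 - 21*n - 24) + n*(n + 6)/(3*n^2 - 21*n - 24) + (n - 8)*(n + 6)/(3*n^2 - 21*n - 24)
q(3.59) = 2.50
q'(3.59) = 0.41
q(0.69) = 0.91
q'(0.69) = 0.92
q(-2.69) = 1.76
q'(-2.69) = 0.92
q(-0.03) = -0.06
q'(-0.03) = 2.10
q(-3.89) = 0.95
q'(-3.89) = 0.53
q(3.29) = 2.37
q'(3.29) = 0.42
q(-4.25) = 0.76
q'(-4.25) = 0.49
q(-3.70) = 1.05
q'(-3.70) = 0.56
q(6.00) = 3.43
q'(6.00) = 0.37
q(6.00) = 3.43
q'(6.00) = 0.37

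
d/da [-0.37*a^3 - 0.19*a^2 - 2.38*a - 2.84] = -1.11*a^2 - 0.38*a - 2.38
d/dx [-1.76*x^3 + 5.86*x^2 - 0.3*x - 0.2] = -5.28*x^2 + 11.72*x - 0.3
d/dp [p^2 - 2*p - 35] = 2*p - 2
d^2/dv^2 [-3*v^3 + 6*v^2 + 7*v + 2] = 12 - 18*v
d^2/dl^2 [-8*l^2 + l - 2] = -16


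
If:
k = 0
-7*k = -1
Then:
No Solution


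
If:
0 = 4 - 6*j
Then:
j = 2/3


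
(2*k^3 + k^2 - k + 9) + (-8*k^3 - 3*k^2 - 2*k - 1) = -6*k^3 - 2*k^2 - 3*k + 8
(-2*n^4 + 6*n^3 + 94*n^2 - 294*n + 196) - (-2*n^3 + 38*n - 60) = -2*n^4 + 8*n^3 + 94*n^2 - 332*n + 256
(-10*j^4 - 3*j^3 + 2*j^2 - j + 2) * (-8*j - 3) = 80*j^5 + 54*j^4 - 7*j^3 + 2*j^2 - 13*j - 6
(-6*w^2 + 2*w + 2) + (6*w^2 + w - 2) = 3*w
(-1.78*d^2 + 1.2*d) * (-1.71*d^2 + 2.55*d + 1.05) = 3.0438*d^4 - 6.591*d^3 + 1.191*d^2 + 1.26*d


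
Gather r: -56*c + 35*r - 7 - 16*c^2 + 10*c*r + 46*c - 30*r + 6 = -16*c^2 - 10*c + r*(10*c + 5) - 1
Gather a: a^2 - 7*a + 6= a^2 - 7*a + 6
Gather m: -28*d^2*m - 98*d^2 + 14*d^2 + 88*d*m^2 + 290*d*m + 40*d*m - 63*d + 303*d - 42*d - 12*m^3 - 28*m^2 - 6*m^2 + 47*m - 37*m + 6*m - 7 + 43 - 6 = -84*d^2 + 198*d - 12*m^3 + m^2*(88*d - 34) + m*(-28*d^2 + 330*d + 16) + 30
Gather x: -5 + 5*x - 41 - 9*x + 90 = 44 - 4*x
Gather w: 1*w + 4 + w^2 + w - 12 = w^2 + 2*w - 8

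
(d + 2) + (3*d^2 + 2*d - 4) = 3*d^2 + 3*d - 2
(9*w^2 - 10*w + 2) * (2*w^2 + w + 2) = 18*w^4 - 11*w^3 + 12*w^2 - 18*w + 4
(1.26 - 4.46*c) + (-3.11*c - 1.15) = 0.11 - 7.57*c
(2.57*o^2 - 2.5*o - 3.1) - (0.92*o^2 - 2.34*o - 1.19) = 1.65*o^2 - 0.16*o - 1.91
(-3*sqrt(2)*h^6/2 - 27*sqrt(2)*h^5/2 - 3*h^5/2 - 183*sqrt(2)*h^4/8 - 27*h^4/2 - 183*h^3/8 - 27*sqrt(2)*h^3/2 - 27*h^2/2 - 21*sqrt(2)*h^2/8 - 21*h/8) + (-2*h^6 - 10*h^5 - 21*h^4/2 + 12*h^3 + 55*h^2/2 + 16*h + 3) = -3*sqrt(2)*h^6/2 - 2*h^6 - 27*sqrt(2)*h^5/2 - 23*h^5/2 - 183*sqrt(2)*h^4/8 - 24*h^4 - 27*sqrt(2)*h^3/2 - 87*h^3/8 - 21*sqrt(2)*h^2/8 + 14*h^2 + 107*h/8 + 3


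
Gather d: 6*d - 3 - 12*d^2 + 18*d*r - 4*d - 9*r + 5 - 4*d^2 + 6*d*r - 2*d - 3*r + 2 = -16*d^2 + 24*d*r - 12*r + 4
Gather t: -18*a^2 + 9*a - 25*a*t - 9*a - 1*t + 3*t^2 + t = -18*a^2 - 25*a*t + 3*t^2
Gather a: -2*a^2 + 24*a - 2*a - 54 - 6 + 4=-2*a^2 + 22*a - 56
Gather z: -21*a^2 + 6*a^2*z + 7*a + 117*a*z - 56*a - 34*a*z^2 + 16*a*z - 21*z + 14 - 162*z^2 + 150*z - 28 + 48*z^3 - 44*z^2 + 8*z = -21*a^2 - 49*a + 48*z^3 + z^2*(-34*a - 206) + z*(6*a^2 + 133*a + 137) - 14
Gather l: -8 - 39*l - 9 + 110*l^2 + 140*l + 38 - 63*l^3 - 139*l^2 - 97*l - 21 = -63*l^3 - 29*l^2 + 4*l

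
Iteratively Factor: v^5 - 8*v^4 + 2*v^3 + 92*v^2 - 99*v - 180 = (v - 5)*(v^4 - 3*v^3 - 13*v^2 + 27*v + 36) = (v - 5)*(v + 1)*(v^3 - 4*v^2 - 9*v + 36) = (v - 5)*(v + 1)*(v + 3)*(v^2 - 7*v + 12) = (v - 5)*(v - 3)*(v + 1)*(v + 3)*(v - 4)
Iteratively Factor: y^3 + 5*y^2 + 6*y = (y + 2)*(y^2 + 3*y) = y*(y + 2)*(y + 3)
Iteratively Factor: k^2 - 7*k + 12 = (k - 4)*(k - 3)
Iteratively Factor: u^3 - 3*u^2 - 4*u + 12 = (u - 2)*(u^2 - u - 6) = (u - 3)*(u - 2)*(u + 2)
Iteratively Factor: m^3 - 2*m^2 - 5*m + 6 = (m - 1)*(m^2 - m - 6) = (m - 1)*(m + 2)*(m - 3)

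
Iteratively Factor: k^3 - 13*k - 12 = (k - 4)*(k^2 + 4*k + 3) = (k - 4)*(k + 1)*(k + 3)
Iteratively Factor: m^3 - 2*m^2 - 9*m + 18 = (m - 3)*(m^2 + m - 6) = (m - 3)*(m - 2)*(m + 3)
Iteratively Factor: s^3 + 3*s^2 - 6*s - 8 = (s + 1)*(s^2 + 2*s - 8) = (s + 1)*(s + 4)*(s - 2)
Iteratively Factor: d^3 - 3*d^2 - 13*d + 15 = (d - 1)*(d^2 - 2*d - 15) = (d - 5)*(d - 1)*(d + 3)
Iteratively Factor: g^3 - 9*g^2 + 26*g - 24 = (g - 3)*(g^2 - 6*g + 8) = (g - 3)*(g - 2)*(g - 4)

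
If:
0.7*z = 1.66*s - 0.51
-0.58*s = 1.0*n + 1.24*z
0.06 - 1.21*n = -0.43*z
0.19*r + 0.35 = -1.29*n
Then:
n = 0.01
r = -1.88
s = 0.26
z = -0.12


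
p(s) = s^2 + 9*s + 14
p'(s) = 2*s + 9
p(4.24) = 70.14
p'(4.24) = 17.48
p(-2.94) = -3.82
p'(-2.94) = 3.12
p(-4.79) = -6.17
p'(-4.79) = -0.58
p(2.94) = 49.10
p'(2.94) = 14.88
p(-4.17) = -6.14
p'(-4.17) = 0.66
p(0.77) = 21.52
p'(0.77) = 10.54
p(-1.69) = 1.65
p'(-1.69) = 5.62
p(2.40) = 41.36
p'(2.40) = 13.80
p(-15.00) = 104.00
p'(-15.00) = -21.00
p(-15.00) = 104.00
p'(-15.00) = -21.00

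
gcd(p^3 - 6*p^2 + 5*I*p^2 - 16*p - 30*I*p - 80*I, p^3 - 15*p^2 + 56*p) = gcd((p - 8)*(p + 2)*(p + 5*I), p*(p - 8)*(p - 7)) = p - 8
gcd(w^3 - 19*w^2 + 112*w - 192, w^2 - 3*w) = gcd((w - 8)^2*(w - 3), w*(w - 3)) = w - 3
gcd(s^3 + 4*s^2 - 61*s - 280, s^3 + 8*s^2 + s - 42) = s + 7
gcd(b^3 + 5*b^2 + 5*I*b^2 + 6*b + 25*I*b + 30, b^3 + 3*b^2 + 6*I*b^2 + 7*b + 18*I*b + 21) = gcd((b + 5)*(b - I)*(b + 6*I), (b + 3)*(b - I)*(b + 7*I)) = b - I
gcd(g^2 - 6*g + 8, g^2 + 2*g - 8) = g - 2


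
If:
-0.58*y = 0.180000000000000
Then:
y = -0.31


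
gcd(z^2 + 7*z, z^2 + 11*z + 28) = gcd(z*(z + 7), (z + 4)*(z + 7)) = z + 7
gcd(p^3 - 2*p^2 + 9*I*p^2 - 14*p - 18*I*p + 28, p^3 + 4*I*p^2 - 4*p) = p + 2*I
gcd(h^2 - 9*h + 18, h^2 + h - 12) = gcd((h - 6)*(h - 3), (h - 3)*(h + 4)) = h - 3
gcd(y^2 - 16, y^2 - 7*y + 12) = y - 4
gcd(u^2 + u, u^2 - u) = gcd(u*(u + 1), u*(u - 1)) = u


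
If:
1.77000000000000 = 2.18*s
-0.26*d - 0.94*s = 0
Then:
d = -2.94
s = 0.81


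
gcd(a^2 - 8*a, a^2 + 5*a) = a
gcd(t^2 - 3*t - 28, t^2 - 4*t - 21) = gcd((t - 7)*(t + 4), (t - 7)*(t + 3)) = t - 7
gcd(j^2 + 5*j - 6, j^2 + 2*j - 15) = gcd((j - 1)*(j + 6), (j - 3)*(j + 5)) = 1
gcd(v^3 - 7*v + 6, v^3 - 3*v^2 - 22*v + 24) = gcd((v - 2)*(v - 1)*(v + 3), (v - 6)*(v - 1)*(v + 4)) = v - 1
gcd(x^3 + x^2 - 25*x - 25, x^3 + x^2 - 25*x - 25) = x^3 + x^2 - 25*x - 25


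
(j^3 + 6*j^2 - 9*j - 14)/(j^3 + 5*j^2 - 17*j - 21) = (j - 2)/(j - 3)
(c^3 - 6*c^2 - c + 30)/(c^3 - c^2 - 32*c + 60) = (c^2 - c - 6)/(c^2 + 4*c - 12)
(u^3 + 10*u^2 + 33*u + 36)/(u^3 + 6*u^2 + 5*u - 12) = (u + 3)/(u - 1)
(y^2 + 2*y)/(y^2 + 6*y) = (y + 2)/(y + 6)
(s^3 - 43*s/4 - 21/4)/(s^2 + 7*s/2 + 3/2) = s - 7/2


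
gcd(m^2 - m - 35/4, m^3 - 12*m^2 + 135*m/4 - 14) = m - 7/2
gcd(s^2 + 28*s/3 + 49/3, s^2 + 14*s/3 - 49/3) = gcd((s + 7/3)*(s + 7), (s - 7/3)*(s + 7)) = s + 7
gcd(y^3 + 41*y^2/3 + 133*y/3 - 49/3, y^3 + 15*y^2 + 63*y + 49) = y^2 + 14*y + 49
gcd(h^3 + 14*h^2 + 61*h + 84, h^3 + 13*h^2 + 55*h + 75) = h + 3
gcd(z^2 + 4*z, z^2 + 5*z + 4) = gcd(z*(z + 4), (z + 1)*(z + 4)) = z + 4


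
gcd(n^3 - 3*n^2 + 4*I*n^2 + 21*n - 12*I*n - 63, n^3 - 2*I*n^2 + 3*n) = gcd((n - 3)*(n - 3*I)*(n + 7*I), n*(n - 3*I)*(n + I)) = n - 3*I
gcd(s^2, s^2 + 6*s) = s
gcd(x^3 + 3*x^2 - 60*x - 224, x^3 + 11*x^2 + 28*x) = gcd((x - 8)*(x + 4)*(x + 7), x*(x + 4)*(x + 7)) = x^2 + 11*x + 28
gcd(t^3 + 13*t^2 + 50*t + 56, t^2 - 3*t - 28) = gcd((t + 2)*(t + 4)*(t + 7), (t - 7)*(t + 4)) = t + 4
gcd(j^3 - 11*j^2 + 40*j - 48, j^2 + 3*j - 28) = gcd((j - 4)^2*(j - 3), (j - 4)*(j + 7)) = j - 4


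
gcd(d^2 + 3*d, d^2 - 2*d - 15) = d + 3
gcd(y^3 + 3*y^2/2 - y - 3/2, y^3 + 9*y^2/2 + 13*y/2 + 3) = y^2 + 5*y/2 + 3/2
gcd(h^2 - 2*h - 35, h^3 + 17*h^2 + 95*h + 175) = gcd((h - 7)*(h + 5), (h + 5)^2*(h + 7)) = h + 5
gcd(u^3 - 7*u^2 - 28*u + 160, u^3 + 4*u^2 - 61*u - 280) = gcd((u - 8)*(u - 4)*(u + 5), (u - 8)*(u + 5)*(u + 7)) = u^2 - 3*u - 40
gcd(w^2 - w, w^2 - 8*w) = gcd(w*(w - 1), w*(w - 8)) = w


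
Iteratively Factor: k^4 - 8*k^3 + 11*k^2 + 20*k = (k + 1)*(k^3 - 9*k^2 + 20*k) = (k - 4)*(k + 1)*(k^2 - 5*k) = (k - 5)*(k - 4)*(k + 1)*(k)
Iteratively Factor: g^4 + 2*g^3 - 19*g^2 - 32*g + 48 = (g + 3)*(g^3 - g^2 - 16*g + 16) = (g - 1)*(g + 3)*(g^2 - 16) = (g - 4)*(g - 1)*(g + 3)*(g + 4)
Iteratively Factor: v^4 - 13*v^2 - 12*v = (v - 4)*(v^3 + 4*v^2 + 3*v) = (v - 4)*(v + 3)*(v^2 + v) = (v - 4)*(v + 1)*(v + 3)*(v)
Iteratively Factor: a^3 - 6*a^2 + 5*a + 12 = (a + 1)*(a^2 - 7*a + 12) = (a - 4)*(a + 1)*(a - 3)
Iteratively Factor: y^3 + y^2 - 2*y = (y + 2)*(y^2 - y) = y*(y + 2)*(y - 1)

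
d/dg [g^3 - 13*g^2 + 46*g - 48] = 3*g^2 - 26*g + 46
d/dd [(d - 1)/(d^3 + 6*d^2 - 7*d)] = (-2*d - 7)/(d^2*(d^2 + 14*d + 49))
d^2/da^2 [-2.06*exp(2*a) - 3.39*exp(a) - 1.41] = (-8.24*exp(a) - 3.39)*exp(a)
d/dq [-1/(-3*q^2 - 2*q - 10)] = 2*(-3*q - 1)/(3*q^2 + 2*q + 10)^2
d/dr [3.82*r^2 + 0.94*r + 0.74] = 7.64*r + 0.94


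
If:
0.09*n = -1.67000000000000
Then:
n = -18.56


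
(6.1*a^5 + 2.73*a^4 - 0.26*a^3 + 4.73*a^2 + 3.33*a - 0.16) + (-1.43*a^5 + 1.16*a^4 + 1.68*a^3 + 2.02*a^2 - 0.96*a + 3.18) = 4.67*a^5 + 3.89*a^4 + 1.42*a^3 + 6.75*a^2 + 2.37*a + 3.02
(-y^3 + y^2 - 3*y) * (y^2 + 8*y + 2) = -y^5 - 7*y^4 + 3*y^3 - 22*y^2 - 6*y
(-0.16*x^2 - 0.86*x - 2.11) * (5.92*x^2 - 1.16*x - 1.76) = -0.9472*x^4 - 4.9056*x^3 - 11.212*x^2 + 3.9612*x + 3.7136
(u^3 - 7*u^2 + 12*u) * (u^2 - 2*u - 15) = u^5 - 9*u^4 + 11*u^3 + 81*u^2 - 180*u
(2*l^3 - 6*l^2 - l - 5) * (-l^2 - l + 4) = -2*l^5 + 4*l^4 + 15*l^3 - 18*l^2 + l - 20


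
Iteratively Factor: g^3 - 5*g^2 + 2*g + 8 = (g + 1)*(g^2 - 6*g + 8) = (g - 2)*(g + 1)*(g - 4)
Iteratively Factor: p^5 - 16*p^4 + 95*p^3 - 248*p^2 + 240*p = (p - 3)*(p^4 - 13*p^3 + 56*p^2 - 80*p) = p*(p - 3)*(p^3 - 13*p^2 + 56*p - 80) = p*(p - 5)*(p - 3)*(p^2 - 8*p + 16) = p*(p - 5)*(p - 4)*(p - 3)*(p - 4)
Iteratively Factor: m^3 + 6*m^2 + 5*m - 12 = (m + 4)*(m^2 + 2*m - 3) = (m + 3)*(m + 4)*(m - 1)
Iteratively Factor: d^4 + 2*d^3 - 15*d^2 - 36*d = (d + 3)*(d^3 - d^2 - 12*d) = (d - 4)*(d + 3)*(d^2 + 3*d) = d*(d - 4)*(d + 3)*(d + 3)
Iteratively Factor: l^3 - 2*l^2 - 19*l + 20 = (l - 5)*(l^2 + 3*l - 4) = (l - 5)*(l + 4)*(l - 1)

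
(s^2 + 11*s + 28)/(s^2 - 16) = (s + 7)/(s - 4)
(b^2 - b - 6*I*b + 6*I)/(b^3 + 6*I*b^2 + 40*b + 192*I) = (b - 1)/(b^2 + 12*I*b - 32)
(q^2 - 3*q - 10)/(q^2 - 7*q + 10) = (q + 2)/(q - 2)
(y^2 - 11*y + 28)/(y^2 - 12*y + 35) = (y - 4)/(y - 5)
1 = 1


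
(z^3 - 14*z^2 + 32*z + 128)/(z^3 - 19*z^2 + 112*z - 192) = (z + 2)/(z - 3)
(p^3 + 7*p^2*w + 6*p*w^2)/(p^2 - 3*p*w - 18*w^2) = p*(p^2 + 7*p*w + 6*w^2)/(p^2 - 3*p*w - 18*w^2)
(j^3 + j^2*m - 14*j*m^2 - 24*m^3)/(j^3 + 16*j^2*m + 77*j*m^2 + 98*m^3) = (j^2 - j*m - 12*m^2)/(j^2 + 14*j*m + 49*m^2)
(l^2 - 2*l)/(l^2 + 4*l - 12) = l/(l + 6)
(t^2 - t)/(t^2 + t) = (t - 1)/(t + 1)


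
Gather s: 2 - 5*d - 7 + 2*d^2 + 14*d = 2*d^2 + 9*d - 5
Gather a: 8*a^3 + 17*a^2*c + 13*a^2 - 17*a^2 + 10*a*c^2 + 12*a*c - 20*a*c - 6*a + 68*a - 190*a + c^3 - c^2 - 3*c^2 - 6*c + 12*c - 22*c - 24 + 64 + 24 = 8*a^3 + a^2*(17*c - 4) + a*(10*c^2 - 8*c - 128) + c^3 - 4*c^2 - 16*c + 64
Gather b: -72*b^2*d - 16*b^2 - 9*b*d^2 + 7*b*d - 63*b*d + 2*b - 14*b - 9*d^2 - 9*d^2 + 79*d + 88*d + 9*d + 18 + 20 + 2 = b^2*(-72*d - 16) + b*(-9*d^2 - 56*d - 12) - 18*d^2 + 176*d + 40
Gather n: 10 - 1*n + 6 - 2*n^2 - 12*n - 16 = -2*n^2 - 13*n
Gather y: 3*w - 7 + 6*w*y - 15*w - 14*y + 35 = -12*w + y*(6*w - 14) + 28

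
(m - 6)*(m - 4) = m^2 - 10*m + 24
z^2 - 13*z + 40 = (z - 8)*(z - 5)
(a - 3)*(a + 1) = a^2 - 2*a - 3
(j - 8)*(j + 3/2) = j^2 - 13*j/2 - 12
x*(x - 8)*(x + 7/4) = x^3 - 25*x^2/4 - 14*x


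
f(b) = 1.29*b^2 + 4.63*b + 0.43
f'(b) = 2.58*b + 4.63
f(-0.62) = -1.94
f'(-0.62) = 3.03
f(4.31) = 44.35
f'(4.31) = 15.75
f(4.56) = 48.37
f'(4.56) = 16.39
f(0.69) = 4.24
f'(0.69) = 6.41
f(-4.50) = 5.72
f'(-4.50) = -6.98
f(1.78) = 12.76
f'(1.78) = 9.22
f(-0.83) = -2.52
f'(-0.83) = 2.49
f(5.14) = 58.31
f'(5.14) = 17.89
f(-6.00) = 19.09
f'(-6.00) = -10.85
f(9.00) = 146.59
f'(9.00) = 27.85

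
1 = 1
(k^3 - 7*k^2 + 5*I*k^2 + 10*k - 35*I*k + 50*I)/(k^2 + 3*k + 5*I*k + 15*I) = (k^2 - 7*k + 10)/(k + 3)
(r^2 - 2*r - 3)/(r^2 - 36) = (r^2 - 2*r - 3)/(r^2 - 36)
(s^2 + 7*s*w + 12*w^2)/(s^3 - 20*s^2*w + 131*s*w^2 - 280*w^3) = (s^2 + 7*s*w + 12*w^2)/(s^3 - 20*s^2*w + 131*s*w^2 - 280*w^3)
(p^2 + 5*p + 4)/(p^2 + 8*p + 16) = (p + 1)/(p + 4)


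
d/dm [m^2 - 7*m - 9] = 2*m - 7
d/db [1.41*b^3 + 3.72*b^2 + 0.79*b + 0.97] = 4.23*b^2 + 7.44*b + 0.79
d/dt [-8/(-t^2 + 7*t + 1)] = 8*(7 - 2*t)/(-t^2 + 7*t + 1)^2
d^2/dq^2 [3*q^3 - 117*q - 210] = 18*q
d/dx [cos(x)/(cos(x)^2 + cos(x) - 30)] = (cos(x)^2 + 30)*sin(x)/(cos(x)^2 + cos(x) - 30)^2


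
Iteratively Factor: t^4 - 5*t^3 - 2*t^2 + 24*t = (t + 2)*(t^3 - 7*t^2 + 12*t) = (t - 3)*(t + 2)*(t^2 - 4*t) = t*(t - 3)*(t + 2)*(t - 4)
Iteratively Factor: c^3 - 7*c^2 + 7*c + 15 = (c + 1)*(c^2 - 8*c + 15) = (c - 3)*(c + 1)*(c - 5)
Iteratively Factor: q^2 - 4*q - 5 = (q - 5)*(q + 1)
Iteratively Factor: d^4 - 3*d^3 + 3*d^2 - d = (d - 1)*(d^3 - 2*d^2 + d) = d*(d - 1)*(d^2 - 2*d + 1) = d*(d - 1)^2*(d - 1)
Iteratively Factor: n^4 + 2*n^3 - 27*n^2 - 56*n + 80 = (n - 1)*(n^3 + 3*n^2 - 24*n - 80) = (n - 5)*(n - 1)*(n^2 + 8*n + 16) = (n - 5)*(n - 1)*(n + 4)*(n + 4)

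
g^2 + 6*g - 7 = (g - 1)*(g + 7)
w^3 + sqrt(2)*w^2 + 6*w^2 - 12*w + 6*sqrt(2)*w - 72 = (w + 6)*(w - 2*sqrt(2))*(w + 3*sqrt(2))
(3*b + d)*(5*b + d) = 15*b^2 + 8*b*d + d^2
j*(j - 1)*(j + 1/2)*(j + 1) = j^4 + j^3/2 - j^2 - j/2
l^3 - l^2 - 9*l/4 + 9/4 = (l - 3/2)*(l - 1)*(l + 3/2)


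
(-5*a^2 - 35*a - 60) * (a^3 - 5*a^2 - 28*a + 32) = -5*a^5 - 10*a^4 + 255*a^3 + 1120*a^2 + 560*a - 1920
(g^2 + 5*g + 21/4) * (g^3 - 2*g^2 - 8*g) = g^5 + 3*g^4 - 51*g^3/4 - 101*g^2/2 - 42*g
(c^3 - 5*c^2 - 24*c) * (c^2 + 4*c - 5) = c^5 - c^4 - 49*c^3 - 71*c^2 + 120*c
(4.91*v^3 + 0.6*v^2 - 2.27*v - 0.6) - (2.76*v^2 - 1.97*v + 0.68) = 4.91*v^3 - 2.16*v^2 - 0.3*v - 1.28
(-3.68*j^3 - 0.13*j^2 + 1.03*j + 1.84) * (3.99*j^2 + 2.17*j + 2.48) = -14.6832*j^5 - 8.5043*j^4 - 5.2988*j^3 + 9.2543*j^2 + 6.5472*j + 4.5632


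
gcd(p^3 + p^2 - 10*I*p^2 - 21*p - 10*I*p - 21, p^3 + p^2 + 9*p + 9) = p^2 + p*(1 - 3*I) - 3*I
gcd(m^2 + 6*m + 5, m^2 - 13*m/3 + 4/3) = 1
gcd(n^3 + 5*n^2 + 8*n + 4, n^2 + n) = n + 1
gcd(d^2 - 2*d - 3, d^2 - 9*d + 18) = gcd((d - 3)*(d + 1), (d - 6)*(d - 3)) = d - 3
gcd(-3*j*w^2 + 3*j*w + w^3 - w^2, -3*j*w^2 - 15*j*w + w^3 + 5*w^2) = -3*j*w + w^2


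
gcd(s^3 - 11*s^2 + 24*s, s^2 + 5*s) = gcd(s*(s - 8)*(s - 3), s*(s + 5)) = s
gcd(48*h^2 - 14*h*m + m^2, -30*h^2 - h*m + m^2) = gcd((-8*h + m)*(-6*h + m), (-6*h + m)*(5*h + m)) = 6*h - m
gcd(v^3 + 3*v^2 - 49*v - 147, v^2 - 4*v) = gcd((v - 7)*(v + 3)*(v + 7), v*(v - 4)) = 1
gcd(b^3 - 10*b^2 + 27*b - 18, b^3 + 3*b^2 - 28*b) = 1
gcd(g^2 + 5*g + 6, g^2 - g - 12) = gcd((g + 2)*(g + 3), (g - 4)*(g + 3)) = g + 3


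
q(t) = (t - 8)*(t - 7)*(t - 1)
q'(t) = (t - 8)*(t - 7) + (t - 8)*(t - 1) + (t - 7)*(t - 1)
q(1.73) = 24.12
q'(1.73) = 24.62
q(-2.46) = -342.37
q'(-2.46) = 167.87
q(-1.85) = -248.44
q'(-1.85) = 140.47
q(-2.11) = -286.44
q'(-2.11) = 151.88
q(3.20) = 40.13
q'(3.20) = -0.68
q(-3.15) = -469.67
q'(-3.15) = 201.57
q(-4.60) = -818.50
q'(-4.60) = 281.68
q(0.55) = -21.62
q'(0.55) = 54.31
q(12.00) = 220.00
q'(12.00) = 119.00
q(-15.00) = -8096.00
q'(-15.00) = 1226.00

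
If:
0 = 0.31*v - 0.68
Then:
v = 2.19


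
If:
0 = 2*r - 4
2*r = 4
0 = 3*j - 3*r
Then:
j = 2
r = 2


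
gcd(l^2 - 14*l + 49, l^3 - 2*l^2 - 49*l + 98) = l - 7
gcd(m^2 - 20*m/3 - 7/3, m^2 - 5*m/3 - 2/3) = m + 1/3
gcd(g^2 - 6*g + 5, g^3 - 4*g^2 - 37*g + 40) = g - 1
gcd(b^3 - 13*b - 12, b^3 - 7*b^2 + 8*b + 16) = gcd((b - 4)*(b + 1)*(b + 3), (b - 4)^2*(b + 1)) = b^2 - 3*b - 4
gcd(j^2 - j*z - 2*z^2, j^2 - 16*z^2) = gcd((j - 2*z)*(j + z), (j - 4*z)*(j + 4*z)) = 1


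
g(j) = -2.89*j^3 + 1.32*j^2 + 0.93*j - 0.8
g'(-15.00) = -1989.42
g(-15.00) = 10036.00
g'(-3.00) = -85.02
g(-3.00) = 86.32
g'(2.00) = -28.47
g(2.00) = -16.78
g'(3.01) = -69.67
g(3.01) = -64.85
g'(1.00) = -5.10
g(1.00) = -1.44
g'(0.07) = 1.07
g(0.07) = -0.73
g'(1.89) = -25.05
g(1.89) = -13.84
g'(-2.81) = -74.95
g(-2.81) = 71.13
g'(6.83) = -385.48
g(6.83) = -853.66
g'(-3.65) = -124.21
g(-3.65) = 153.92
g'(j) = -8.67*j^2 + 2.64*j + 0.93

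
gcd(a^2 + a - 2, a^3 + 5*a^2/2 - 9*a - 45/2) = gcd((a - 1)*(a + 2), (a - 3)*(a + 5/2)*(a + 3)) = 1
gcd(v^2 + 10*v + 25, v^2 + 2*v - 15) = v + 5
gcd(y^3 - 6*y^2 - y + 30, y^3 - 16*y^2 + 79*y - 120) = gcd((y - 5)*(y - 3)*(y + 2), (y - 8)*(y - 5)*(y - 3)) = y^2 - 8*y + 15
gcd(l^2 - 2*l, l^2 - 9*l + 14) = l - 2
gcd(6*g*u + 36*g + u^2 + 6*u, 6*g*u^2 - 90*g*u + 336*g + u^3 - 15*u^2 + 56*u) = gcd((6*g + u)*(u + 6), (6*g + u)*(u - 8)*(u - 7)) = 6*g + u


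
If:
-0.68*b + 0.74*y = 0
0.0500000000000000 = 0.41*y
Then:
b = 0.13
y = 0.12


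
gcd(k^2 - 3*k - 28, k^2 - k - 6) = 1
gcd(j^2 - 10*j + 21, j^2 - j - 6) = j - 3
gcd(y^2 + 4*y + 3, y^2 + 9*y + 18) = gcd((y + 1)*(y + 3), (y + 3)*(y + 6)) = y + 3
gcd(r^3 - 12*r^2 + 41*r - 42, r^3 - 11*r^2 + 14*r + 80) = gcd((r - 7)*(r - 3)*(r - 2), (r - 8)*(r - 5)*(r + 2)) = 1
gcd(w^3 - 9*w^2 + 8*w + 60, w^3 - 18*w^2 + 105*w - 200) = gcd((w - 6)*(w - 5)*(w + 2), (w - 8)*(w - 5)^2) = w - 5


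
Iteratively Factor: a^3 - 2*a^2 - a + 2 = (a + 1)*(a^2 - 3*a + 2) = (a - 1)*(a + 1)*(a - 2)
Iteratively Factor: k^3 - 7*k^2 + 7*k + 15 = (k - 5)*(k^2 - 2*k - 3) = (k - 5)*(k - 3)*(k + 1)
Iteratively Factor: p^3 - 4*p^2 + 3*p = (p)*(p^2 - 4*p + 3) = p*(p - 1)*(p - 3)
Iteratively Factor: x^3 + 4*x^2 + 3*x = (x)*(x^2 + 4*x + 3) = x*(x + 3)*(x + 1)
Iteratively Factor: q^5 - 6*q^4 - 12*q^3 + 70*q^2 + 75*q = (q)*(q^4 - 6*q^3 - 12*q^2 + 70*q + 75) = q*(q + 3)*(q^3 - 9*q^2 + 15*q + 25) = q*(q - 5)*(q + 3)*(q^2 - 4*q - 5) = q*(q - 5)*(q + 1)*(q + 3)*(q - 5)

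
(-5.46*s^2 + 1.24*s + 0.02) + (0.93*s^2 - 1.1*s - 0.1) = -4.53*s^2 + 0.14*s - 0.08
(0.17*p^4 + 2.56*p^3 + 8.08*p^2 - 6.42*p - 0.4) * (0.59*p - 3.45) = 0.1003*p^5 + 0.9239*p^4 - 4.0648*p^3 - 31.6638*p^2 + 21.913*p + 1.38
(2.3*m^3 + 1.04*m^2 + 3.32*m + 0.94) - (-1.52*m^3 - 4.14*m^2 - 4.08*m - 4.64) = 3.82*m^3 + 5.18*m^2 + 7.4*m + 5.58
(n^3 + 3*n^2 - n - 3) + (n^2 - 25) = n^3 + 4*n^2 - n - 28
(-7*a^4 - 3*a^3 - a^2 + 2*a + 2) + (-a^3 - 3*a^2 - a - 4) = -7*a^4 - 4*a^3 - 4*a^2 + a - 2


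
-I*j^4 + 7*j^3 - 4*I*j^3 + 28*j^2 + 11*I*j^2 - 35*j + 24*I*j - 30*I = (j + 5)*(j + I)*(j + 6*I)*(-I*j + I)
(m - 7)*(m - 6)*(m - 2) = m^3 - 15*m^2 + 68*m - 84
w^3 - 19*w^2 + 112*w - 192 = (w - 8)^2*(w - 3)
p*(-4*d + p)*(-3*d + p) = 12*d^2*p - 7*d*p^2 + p^3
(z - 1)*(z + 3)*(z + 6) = z^3 + 8*z^2 + 9*z - 18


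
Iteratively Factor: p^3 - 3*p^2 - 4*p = (p)*(p^2 - 3*p - 4) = p*(p - 4)*(p + 1)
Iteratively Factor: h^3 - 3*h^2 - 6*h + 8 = (h + 2)*(h^2 - 5*h + 4) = (h - 4)*(h + 2)*(h - 1)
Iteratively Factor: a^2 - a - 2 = (a + 1)*(a - 2)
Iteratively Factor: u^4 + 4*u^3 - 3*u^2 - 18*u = (u + 3)*(u^3 + u^2 - 6*u) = u*(u + 3)*(u^2 + u - 6) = u*(u - 2)*(u + 3)*(u + 3)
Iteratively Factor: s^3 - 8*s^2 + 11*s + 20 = (s - 4)*(s^2 - 4*s - 5) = (s - 5)*(s - 4)*(s + 1)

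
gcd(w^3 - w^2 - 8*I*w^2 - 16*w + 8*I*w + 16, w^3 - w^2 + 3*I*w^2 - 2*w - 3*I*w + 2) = w - 1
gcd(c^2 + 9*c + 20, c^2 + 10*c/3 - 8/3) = c + 4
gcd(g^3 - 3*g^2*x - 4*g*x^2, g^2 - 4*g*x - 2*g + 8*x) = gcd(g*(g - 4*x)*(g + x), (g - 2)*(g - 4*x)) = -g + 4*x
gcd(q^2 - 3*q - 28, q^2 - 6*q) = 1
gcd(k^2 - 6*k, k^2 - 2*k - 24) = k - 6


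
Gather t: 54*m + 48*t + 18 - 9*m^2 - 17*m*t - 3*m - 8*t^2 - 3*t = -9*m^2 + 51*m - 8*t^2 + t*(45 - 17*m) + 18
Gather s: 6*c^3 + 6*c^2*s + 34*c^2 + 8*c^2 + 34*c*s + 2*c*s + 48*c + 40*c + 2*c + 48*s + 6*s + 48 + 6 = 6*c^3 + 42*c^2 + 90*c + s*(6*c^2 + 36*c + 54) + 54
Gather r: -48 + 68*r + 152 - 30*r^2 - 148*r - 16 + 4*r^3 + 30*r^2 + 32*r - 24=4*r^3 - 48*r + 64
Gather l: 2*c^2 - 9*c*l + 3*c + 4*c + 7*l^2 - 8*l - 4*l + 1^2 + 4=2*c^2 + 7*c + 7*l^2 + l*(-9*c - 12) + 5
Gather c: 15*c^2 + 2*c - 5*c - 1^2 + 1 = 15*c^2 - 3*c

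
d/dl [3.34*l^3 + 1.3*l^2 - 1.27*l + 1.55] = 10.02*l^2 + 2.6*l - 1.27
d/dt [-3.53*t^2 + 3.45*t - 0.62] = 3.45 - 7.06*t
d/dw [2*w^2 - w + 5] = 4*w - 1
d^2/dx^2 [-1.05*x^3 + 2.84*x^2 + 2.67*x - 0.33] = 5.68 - 6.3*x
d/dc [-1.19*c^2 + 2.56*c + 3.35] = 2.56 - 2.38*c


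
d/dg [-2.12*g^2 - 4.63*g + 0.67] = -4.24*g - 4.63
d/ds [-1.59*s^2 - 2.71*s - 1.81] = -3.18*s - 2.71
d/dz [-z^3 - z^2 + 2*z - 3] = -3*z^2 - 2*z + 2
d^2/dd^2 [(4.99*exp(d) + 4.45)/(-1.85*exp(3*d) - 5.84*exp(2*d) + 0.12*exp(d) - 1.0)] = (-68.3131*exp(6*d) - 298.807005*exp(5*d) - 703.473864*exp(4*d) - 488.591372*exp(3*d) + 258.29778*exp(2*d) + 103.28912*exp(d) - 5.524)*exp(d)/(6.331625*exp(9*d) + 59.9622*exp(8*d) + 188.05398*exp(7*d) + 201.665324*exp(6*d) + 52.625904*exp(5*d) + 101.237088*exp(4*d) + 1.343472*exp(3*d) + 17.5632*exp(2*d) - 0.36*exp(d) + 1.0)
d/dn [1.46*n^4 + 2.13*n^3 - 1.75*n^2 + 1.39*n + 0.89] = 5.84*n^3 + 6.39*n^2 - 3.5*n + 1.39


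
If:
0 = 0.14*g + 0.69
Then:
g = -4.93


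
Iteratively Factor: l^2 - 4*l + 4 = (l - 2)*(l - 2)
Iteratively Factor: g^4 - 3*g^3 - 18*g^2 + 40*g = (g - 2)*(g^3 - g^2 - 20*g) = (g - 5)*(g - 2)*(g^2 + 4*g) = g*(g - 5)*(g - 2)*(g + 4)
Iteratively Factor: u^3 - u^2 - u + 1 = (u + 1)*(u^2 - 2*u + 1) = (u - 1)*(u + 1)*(u - 1)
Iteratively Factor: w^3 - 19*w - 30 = (w - 5)*(w^2 + 5*w + 6) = (w - 5)*(w + 2)*(w + 3)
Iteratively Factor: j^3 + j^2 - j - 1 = (j + 1)*(j^2 - 1) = (j - 1)*(j + 1)*(j + 1)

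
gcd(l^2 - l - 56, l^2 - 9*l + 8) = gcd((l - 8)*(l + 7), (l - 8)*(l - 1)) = l - 8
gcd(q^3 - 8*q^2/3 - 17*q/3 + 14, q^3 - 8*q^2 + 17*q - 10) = q - 2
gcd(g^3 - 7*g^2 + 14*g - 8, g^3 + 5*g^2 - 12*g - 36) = 1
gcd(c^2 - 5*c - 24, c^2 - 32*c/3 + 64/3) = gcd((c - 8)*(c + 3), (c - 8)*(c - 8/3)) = c - 8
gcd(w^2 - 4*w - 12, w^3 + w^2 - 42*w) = w - 6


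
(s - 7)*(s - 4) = s^2 - 11*s + 28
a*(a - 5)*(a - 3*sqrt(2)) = a^3 - 5*a^2 - 3*sqrt(2)*a^2 + 15*sqrt(2)*a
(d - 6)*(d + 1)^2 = d^3 - 4*d^2 - 11*d - 6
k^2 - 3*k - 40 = (k - 8)*(k + 5)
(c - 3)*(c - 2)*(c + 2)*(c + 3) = c^4 - 13*c^2 + 36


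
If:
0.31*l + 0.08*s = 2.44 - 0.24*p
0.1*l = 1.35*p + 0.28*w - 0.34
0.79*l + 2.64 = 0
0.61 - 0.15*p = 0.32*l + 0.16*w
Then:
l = -3.34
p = -2.70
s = 51.54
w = 13.02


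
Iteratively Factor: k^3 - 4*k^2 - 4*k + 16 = (k - 2)*(k^2 - 2*k - 8) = (k - 4)*(k - 2)*(k + 2)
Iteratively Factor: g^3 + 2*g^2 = (g)*(g^2 + 2*g) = g*(g + 2)*(g)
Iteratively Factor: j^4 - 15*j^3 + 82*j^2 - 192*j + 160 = (j - 2)*(j^3 - 13*j^2 + 56*j - 80) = (j - 4)*(j - 2)*(j^2 - 9*j + 20) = (j - 4)^2*(j - 2)*(j - 5)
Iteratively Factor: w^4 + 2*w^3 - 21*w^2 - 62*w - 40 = (w - 5)*(w^3 + 7*w^2 + 14*w + 8) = (w - 5)*(w + 4)*(w^2 + 3*w + 2) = (w - 5)*(w + 1)*(w + 4)*(w + 2)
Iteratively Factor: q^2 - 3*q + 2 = (q - 1)*(q - 2)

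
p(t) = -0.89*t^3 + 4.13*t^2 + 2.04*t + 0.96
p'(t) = -2.67*t^2 + 8.26*t + 2.04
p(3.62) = 20.25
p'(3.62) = -3.05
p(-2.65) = 41.12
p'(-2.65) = -38.60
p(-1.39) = 8.49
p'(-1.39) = -14.60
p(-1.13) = 5.21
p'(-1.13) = -10.70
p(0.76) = 4.51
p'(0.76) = 6.78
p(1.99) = 14.36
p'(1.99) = 7.90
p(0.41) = 2.43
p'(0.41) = 4.98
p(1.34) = 8.97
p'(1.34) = 8.31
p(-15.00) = 3903.36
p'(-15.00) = -722.61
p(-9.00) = 965.94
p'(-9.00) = -288.57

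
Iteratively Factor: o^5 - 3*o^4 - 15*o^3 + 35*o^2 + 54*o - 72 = (o - 4)*(o^4 + o^3 - 11*o^2 - 9*o + 18) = (o - 4)*(o - 1)*(o^3 + 2*o^2 - 9*o - 18) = (o - 4)*(o - 1)*(o + 2)*(o^2 - 9) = (o - 4)*(o - 1)*(o + 2)*(o + 3)*(o - 3)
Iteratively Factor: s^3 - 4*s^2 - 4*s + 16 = (s - 2)*(s^2 - 2*s - 8) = (s - 4)*(s - 2)*(s + 2)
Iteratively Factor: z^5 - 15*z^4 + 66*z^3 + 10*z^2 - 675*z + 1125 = (z + 3)*(z^4 - 18*z^3 + 120*z^2 - 350*z + 375) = (z - 5)*(z + 3)*(z^3 - 13*z^2 + 55*z - 75) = (z - 5)*(z - 3)*(z + 3)*(z^2 - 10*z + 25) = (z - 5)^2*(z - 3)*(z + 3)*(z - 5)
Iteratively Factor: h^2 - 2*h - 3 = (h - 3)*(h + 1)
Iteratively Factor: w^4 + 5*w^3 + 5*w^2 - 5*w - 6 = (w + 1)*(w^3 + 4*w^2 + w - 6) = (w - 1)*(w + 1)*(w^2 + 5*w + 6) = (w - 1)*(w + 1)*(w + 3)*(w + 2)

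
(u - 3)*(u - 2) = u^2 - 5*u + 6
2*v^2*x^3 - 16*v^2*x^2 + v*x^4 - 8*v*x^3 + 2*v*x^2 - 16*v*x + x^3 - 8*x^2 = x*(2*v + x)*(x - 8)*(v*x + 1)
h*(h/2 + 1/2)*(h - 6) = h^3/2 - 5*h^2/2 - 3*h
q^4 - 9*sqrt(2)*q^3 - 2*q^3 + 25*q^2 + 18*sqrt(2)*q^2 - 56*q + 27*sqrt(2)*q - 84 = (q - 3)*(q + 1)*(q - 7*sqrt(2))*(q - 2*sqrt(2))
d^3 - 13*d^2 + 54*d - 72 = (d - 6)*(d - 4)*(d - 3)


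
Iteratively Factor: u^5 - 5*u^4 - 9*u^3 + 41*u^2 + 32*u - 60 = (u + 2)*(u^4 - 7*u^3 + 5*u^2 + 31*u - 30) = (u + 2)^2*(u^3 - 9*u^2 + 23*u - 15) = (u - 5)*(u + 2)^2*(u^2 - 4*u + 3) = (u - 5)*(u - 3)*(u + 2)^2*(u - 1)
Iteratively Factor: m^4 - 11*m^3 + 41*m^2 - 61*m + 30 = (m - 3)*(m^3 - 8*m^2 + 17*m - 10) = (m - 3)*(m - 1)*(m^2 - 7*m + 10) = (m - 5)*(m - 3)*(m - 1)*(m - 2)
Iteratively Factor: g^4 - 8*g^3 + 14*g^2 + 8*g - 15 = (g - 3)*(g^3 - 5*g^2 - g + 5) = (g - 3)*(g + 1)*(g^2 - 6*g + 5) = (g - 3)*(g - 1)*(g + 1)*(g - 5)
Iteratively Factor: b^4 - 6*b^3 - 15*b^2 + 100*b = (b - 5)*(b^3 - b^2 - 20*b) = b*(b - 5)*(b^2 - b - 20) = b*(b - 5)^2*(b + 4)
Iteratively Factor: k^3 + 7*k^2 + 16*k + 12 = (k + 3)*(k^2 + 4*k + 4) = (k + 2)*(k + 3)*(k + 2)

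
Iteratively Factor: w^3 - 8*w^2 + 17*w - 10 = (w - 5)*(w^2 - 3*w + 2) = (w - 5)*(w - 2)*(w - 1)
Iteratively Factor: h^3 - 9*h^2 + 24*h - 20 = (h - 5)*(h^2 - 4*h + 4) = (h - 5)*(h - 2)*(h - 2)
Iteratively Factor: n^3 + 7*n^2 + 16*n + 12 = (n + 2)*(n^2 + 5*n + 6) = (n + 2)^2*(n + 3)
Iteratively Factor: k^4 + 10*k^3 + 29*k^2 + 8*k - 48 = (k - 1)*(k^3 + 11*k^2 + 40*k + 48) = (k - 1)*(k + 4)*(k^2 + 7*k + 12) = (k - 1)*(k + 3)*(k + 4)*(k + 4)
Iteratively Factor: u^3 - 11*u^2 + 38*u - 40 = (u - 5)*(u^2 - 6*u + 8) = (u - 5)*(u - 2)*(u - 4)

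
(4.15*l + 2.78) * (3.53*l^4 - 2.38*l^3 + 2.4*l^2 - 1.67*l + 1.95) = 14.6495*l^5 - 0.0636000000000028*l^4 + 3.3436*l^3 - 0.258500000000001*l^2 + 3.4499*l + 5.421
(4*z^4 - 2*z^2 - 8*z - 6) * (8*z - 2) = 32*z^5 - 8*z^4 - 16*z^3 - 60*z^2 - 32*z + 12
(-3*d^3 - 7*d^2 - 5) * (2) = -6*d^3 - 14*d^2 - 10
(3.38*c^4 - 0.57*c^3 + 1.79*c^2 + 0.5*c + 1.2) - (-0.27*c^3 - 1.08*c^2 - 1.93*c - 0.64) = 3.38*c^4 - 0.3*c^3 + 2.87*c^2 + 2.43*c + 1.84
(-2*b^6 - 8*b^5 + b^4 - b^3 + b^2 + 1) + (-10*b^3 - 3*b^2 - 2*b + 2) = -2*b^6 - 8*b^5 + b^4 - 11*b^3 - 2*b^2 - 2*b + 3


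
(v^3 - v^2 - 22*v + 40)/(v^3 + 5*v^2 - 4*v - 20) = (v - 4)/(v + 2)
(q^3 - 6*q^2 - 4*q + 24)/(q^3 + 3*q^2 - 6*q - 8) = (q^2 - 4*q - 12)/(q^2 + 5*q + 4)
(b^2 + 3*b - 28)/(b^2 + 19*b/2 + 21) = 2*(b^2 + 3*b - 28)/(2*b^2 + 19*b + 42)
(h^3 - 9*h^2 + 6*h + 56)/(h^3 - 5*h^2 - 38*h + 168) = (h + 2)/(h + 6)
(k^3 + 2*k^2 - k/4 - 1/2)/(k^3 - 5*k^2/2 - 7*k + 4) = (k + 1/2)/(k - 4)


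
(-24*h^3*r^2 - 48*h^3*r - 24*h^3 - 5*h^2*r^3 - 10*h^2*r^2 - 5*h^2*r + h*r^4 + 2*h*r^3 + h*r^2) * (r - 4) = -24*h^3*r^3 + 48*h^3*r^2 + 168*h^3*r + 96*h^3 - 5*h^2*r^4 + 10*h^2*r^3 + 35*h^2*r^2 + 20*h^2*r + h*r^5 - 2*h*r^4 - 7*h*r^3 - 4*h*r^2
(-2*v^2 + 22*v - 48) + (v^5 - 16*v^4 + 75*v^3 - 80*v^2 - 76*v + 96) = v^5 - 16*v^4 + 75*v^3 - 82*v^2 - 54*v + 48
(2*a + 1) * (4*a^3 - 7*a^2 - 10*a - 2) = 8*a^4 - 10*a^3 - 27*a^2 - 14*a - 2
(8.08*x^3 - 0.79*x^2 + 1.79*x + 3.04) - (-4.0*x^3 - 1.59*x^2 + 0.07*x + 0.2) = 12.08*x^3 + 0.8*x^2 + 1.72*x + 2.84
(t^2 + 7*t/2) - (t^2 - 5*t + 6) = 17*t/2 - 6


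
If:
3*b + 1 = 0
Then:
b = -1/3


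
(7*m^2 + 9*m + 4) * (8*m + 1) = 56*m^3 + 79*m^2 + 41*m + 4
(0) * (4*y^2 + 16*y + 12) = 0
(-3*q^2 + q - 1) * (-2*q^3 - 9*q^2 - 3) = 6*q^5 + 25*q^4 - 7*q^3 + 18*q^2 - 3*q + 3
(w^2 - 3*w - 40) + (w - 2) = w^2 - 2*w - 42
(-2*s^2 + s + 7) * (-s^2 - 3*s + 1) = 2*s^4 + 5*s^3 - 12*s^2 - 20*s + 7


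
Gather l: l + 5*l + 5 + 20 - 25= 6*l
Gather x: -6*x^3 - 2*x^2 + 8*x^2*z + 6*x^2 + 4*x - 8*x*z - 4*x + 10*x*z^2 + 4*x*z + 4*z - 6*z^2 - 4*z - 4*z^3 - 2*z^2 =-6*x^3 + x^2*(8*z + 4) + x*(10*z^2 - 4*z) - 4*z^3 - 8*z^2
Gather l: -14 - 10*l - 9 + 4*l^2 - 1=4*l^2 - 10*l - 24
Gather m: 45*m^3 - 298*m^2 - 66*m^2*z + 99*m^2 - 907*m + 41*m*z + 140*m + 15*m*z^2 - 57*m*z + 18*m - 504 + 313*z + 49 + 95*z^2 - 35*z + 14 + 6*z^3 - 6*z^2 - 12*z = 45*m^3 + m^2*(-66*z - 199) + m*(15*z^2 - 16*z - 749) + 6*z^3 + 89*z^2 + 266*z - 441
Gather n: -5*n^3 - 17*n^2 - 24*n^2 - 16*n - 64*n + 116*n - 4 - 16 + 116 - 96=-5*n^3 - 41*n^2 + 36*n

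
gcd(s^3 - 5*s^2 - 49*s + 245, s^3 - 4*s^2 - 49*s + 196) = s^2 - 49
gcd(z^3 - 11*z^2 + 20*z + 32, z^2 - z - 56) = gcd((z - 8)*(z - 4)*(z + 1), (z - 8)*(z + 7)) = z - 8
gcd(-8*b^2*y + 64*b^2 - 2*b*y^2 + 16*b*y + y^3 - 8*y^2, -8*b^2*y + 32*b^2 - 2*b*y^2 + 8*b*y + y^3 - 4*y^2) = -8*b^2 - 2*b*y + y^2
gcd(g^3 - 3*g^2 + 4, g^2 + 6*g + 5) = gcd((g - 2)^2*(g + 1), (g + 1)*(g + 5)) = g + 1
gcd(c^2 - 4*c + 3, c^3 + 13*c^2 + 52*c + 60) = 1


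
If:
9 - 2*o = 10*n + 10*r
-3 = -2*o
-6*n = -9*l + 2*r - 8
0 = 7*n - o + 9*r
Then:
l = 1/9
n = 39/20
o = 3/2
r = -27/20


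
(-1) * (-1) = 1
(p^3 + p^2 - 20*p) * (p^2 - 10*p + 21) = p^5 - 9*p^4 - 9*p^3 + 221*p^2 - 420*p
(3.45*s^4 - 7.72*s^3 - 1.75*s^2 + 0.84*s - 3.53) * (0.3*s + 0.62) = 1.035*s^5 - 0.177*s^4 - 5.3114*s^3 - 0.833*s^2 - 0.5382*s - 2.1886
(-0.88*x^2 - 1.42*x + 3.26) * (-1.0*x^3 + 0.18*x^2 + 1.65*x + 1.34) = 0.88*x^5 + 1.2616*x^4 - 4.9676*x^3 - 2.9354*x^2 + 3.4762*x + 4.3684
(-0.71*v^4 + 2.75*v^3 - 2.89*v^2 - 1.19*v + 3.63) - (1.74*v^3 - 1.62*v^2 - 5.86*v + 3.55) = -0.71*v^4 + 1.01*v^3 - 1.27*v^2 + 4.67*v + 0.0800000000000001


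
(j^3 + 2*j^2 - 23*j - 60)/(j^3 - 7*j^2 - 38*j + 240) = (j^2 + 7*j + 12)/(j^2 - 2*j - 48)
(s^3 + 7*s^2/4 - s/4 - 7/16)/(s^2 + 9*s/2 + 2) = (8*s^2 + 10*s - 7)/(8*(s + 4))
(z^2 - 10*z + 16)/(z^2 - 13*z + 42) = (z^2 - 10*z + 16)/(z^2 - 13*z + 42)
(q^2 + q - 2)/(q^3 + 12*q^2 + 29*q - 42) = (q + 2)/(q^2 + 13*q + 42)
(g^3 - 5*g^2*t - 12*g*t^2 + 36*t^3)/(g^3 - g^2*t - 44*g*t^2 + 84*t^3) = (g + 3*t)/(g + 7*t)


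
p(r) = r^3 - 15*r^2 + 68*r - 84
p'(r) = 3*r^2 - 30*r + 68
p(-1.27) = -196.60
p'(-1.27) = 110.94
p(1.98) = -0.40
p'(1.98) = 20.36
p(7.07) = 0.38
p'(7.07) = 5.85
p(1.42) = -14.82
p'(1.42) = 31.45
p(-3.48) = -544.44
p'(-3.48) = 208.73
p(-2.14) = -308.01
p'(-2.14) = 145.94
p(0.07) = -79.31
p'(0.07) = 65.91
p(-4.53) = -792.81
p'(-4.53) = 265.46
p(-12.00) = -4788.00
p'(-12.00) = 860.00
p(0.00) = -84.00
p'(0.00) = 68.00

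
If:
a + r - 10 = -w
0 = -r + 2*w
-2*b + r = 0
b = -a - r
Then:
No Solution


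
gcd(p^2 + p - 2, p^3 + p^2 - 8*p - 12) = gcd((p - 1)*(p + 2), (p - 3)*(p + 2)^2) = p + 2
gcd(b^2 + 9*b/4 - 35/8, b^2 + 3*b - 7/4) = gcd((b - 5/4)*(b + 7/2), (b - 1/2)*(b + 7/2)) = b + 7/2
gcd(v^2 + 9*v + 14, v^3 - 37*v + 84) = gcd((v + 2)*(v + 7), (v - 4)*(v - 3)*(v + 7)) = v + 7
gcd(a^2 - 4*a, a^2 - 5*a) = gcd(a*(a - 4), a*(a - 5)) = a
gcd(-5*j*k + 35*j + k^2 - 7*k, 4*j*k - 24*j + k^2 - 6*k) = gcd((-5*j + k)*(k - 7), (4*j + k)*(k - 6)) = 1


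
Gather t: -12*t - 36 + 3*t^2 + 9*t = 3*t^2 - 3*t - 36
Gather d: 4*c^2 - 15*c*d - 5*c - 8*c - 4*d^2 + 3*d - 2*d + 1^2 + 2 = 4*c^2 - 13*c - 4*d^2 + d*(1 - 15*c) + 3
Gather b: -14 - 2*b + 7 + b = -b - 7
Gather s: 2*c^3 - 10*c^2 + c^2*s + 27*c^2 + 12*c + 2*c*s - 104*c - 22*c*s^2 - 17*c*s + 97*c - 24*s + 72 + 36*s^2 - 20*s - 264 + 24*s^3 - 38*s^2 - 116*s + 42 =2*c^3 + 17*c^2 + 5*c + 24*s^3 + s^2*(-22*c - 2) + s*(c^2 - 15*c - 160) - 150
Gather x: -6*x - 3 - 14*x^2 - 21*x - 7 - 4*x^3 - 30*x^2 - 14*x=-4*x^3 - 44*x^2 - 41*x - 10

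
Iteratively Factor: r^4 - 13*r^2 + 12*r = (r)*(r^3 - 13*r + 12) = r*(r + 4)*(r^2 - 4*r + 3) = r*(r - 1)*(r + 4)*(r - 3)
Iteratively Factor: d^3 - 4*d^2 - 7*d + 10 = (d - 1)*(d^2 - 3*d - 10) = (d - 1)*(d + 2)*(d - 5)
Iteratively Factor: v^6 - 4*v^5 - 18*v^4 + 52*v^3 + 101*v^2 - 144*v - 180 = (v + 1)*(v^5 - 5*v^4 - 13*v^3 + 65*v^2 + 36*v - 180) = (v + 1)*(v + 3)*(v^4 - 8*v^3 + 11*v^2 + 32*v - 60) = (v + 1)*(v + 2)*(v + 3)*(v^3 - 10*v^2 + 31*v - 30) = (v - 2)*(v + 1)*(v + 2)*(v + 3)*(v^2 - 8*v + 15) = (v - 5)*(v - 2)*(v + 1)*(v + 2)*(v + 3)*(v - 3)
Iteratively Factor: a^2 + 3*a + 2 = (a + 2)*(a + 1)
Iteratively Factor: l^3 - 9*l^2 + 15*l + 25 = (l - 5)*(l^2 - 4*l - 5) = (l - 5)*(l + 1)*(l - 5)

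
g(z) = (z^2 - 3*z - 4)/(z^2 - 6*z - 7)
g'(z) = (6 - 2*z)*(z^2 - 3*z - 4)/(z^2 - 6*z - 7)^2 + (2*z - 3)/(z^2 - 6*z - 7) = -3/(z^2 - 14*z + 49)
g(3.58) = 0.12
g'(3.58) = -0.26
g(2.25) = 0.37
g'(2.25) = -0.13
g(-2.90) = 0.70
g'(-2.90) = -0.03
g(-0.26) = 0.59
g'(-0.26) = -0.06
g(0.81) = 0.52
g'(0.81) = -0.08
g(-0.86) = 0.62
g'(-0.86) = -0.05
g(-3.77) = 0.72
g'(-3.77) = -0.03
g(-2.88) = 0.70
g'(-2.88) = -0.03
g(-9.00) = 0.81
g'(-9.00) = -0.01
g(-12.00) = 0.84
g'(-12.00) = -0.00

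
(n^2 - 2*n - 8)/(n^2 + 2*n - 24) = (n + 2)/(n + 6)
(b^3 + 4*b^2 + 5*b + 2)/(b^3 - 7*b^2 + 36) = (b^2 + 2*b + 1)/(b^2 - 9*b + 18)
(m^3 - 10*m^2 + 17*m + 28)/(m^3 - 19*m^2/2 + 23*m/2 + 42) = 2*(m + 1)/(2*m + 3)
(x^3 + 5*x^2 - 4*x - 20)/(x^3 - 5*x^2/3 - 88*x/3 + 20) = 3*(x^2 - 4)/(3*x^2 - 20*x + 12)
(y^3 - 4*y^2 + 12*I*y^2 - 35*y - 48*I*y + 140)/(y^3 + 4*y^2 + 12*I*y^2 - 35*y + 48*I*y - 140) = (y - 4)/(y + 4)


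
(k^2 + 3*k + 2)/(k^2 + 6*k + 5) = (k + 2)/(k + 5)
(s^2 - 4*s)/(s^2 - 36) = s*(s - 4)/(s^2 - 36)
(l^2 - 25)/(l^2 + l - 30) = (l + 5)/(l + 6)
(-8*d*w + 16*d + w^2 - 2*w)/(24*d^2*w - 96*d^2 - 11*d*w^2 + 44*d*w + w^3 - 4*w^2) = (w - 2)/(-3*d*w + 12*d + w^2 - 4*w)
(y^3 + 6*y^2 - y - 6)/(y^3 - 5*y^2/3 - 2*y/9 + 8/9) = 9*(y^2 + 7*y + 6)/(9*y^2 - 6*y - 8)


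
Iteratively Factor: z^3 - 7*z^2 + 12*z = (z)*(z^2 - 7*z + 12) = z*(z - 3)*(z - 4)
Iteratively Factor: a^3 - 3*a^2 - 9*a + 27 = (a - 3)*(a^2 - 9) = (a - 3)^2*(a + 3)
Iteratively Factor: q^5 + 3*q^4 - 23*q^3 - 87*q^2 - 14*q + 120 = (q + 2)*(q^4 + q^3 - 25*q^2 - 37*q + 60) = (q + 2)*(q + 4)*(q^3 - 3*q^2 - 13*q + 15) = (q - 5)*(q + 2)*(q + 4)*(q^2 + 2*q - 3) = (q - 5)*(q - 1)*(q + 2)*(q + 4)*(q + 3)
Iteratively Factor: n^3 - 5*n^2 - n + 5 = (n - 5)*(n^2 - 1) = (n - 5)*(n - 1)*(n + 1)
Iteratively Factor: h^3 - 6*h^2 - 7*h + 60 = (h + 3)*(h^2 - 9*h + 20) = (h - 4)*(h + 3)*(h - 5)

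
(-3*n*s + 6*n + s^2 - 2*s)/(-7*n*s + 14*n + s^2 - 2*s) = (-3*n + s)/(-7*n + s)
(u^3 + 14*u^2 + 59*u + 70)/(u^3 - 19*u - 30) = (u^2 + 12*u + 35)/(u^2 - 2*u - 15)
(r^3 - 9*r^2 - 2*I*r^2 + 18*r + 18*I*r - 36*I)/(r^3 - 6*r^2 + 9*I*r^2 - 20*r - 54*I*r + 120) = (r^2 - r*(3 + 2*I) + 6*I)/(r^2 + 9*I*r - 20)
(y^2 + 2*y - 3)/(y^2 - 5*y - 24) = (y - 1)/(y - 8)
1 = 1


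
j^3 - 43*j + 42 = (j - 6)*(j - 1)*(j + 7)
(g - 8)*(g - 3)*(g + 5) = g^3 - 6*g^2 - 31*g + 120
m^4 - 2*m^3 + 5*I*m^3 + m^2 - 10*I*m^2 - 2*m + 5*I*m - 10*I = (m - 2)*(m - I)*(m + I)*(m + 5*I)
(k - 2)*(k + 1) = k^2 - k - 2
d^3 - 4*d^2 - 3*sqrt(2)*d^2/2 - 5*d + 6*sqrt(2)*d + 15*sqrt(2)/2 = (d - 5)*(d + 1)*(d - 3*sqrt(2)/2)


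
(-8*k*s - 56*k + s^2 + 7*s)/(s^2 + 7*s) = (-8*k + s)/s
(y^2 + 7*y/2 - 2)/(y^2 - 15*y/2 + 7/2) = (y + 4)/(y - 7)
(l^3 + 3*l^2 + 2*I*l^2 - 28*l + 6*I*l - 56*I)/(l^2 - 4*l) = l + 7 + 2*I + 14*I/l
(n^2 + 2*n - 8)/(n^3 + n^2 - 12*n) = (n - 2)/(n*(n - 3))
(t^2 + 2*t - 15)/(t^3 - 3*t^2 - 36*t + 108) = (t + 5)/(t^2 - 36)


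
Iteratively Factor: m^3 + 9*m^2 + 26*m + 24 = (m + 4)*(m^2 + 5*m + 6) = (m + 2)*(m + 4)*(m + 3)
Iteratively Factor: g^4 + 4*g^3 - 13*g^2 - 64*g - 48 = (g + 3)*(g^3 + g^2 - 16*g - 16) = (g + 1)*(g + 3)*(g^2 - 16) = (g + 1)*(g + 3)*(g + 4)*(g - 4)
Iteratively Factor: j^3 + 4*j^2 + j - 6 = (j + 3)*(j^2 + j - 2) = (j - 1)*(j + 3)*(j + 2)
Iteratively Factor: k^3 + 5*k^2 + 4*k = (k + 1)*(k^2 + 4*k) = (k + 1)*(k + 4)*(k)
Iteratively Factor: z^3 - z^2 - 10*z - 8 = (z + 1)*(z^2 - 2*z - 8) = (z + 1)*(z + 2)*(z - 4)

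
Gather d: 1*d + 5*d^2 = 5*d^2 + d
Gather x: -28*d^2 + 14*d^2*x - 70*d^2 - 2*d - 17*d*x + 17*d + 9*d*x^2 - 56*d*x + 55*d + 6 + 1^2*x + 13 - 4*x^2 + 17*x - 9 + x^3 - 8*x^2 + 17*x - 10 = -98*d^2 + 70*d + x^3 + x^2*(9*d - 12) + x*(14*d^2 - 73*d + 35)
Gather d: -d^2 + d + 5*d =-d^2 + 6*d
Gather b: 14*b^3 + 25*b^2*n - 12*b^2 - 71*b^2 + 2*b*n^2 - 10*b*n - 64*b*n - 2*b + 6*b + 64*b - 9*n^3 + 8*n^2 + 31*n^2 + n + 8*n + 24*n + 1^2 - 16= 14*b^3 + b^2*(25*n - 83) + b*(2*n^2 - 74*n + 68) - 9*n^3 + 39*n^2 + 33*n - 15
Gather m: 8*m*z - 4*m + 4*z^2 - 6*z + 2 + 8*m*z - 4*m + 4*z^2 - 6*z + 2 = m*(16*z - 8) + 8*z^2 - 12*z + 4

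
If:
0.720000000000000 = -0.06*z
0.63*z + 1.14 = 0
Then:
No Solution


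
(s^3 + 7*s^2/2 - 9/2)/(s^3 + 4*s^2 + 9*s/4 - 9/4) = 2*(s - 1)/(2*s - 1)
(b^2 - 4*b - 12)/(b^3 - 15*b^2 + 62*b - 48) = (b + 2)/(b^2 - 9*b + 8)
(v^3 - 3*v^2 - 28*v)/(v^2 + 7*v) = (v^2 - 3*v - 28)/(v + 7)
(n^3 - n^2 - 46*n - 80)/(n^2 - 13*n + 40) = (n^2 + 7*n + 10)/(n - 5)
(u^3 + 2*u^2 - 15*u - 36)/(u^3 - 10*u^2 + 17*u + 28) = (u^2 + 6*u + 9)/(u^2 - 6*u - 7)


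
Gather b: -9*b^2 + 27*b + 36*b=-9*b^2 + 63*b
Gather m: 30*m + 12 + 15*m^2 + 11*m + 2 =15*m^2 + 41*m + 14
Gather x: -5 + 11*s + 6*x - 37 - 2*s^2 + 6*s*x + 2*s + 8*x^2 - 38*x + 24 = -2*s^2 + 13*s + 8*x^2 + x*(6*s - 32) - 18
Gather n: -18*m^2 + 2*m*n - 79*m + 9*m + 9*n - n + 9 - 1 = -18*m^2 - 70*m + n*(2*m + 8) + 8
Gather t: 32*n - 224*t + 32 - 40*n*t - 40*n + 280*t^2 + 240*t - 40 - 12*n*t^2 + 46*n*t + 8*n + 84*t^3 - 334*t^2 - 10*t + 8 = 84*t^3 + t^2*(-12*n - 54) + t*(6*n + 6)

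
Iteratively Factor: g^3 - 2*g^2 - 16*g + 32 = (g - 2)*(g^2 - 16) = (g - 2)*(g + 4)*(g - 4)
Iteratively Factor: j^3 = (j)*(j^2) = j^2*(j)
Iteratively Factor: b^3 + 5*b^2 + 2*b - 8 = (b + 4)*(b^2 + b - 2) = (b + 2)*(b + 4)*(b - 1)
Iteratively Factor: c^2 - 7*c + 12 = (c - 3)*(c - 4)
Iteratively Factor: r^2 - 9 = (r + 3)*(r - 3)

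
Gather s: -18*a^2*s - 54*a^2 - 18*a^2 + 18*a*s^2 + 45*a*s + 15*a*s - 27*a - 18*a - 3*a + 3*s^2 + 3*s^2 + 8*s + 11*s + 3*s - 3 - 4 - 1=-72*a^2 - 48*a + s^2*(18*a + 6) + s*(-18*a^2 + 60*a + 22) - 8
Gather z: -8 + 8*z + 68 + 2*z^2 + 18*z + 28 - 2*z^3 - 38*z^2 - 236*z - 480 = -2*z^3 - 36*z^2 - 210*z - 392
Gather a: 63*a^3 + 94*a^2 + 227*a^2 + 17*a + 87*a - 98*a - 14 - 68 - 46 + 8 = 63*a^3 + 321*a^2 + 6*a - 120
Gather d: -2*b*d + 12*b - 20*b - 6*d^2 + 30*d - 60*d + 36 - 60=-8*b - 6*d^2 + d*(-2*b - 30) - 24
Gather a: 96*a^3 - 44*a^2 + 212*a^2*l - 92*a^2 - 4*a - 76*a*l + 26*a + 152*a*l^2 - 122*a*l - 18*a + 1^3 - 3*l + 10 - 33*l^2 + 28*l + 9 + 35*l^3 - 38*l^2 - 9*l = 96*a^3 + a^2*(212*l - 136) + a*(152*l^2 - 198*l + 4) + 35*l^3 - 71*l^2 + 16*l + 20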